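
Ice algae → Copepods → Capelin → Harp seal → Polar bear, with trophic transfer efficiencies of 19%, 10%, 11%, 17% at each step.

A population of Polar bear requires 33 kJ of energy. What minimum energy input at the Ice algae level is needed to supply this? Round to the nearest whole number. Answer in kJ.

92879 kJ

Cumulative transfer efficiency: 0.19 × 0.1 × 0.11 × 0.17 = 0.0003553
Ice algae energy = 33 / 0.0003553 = 92879 kJ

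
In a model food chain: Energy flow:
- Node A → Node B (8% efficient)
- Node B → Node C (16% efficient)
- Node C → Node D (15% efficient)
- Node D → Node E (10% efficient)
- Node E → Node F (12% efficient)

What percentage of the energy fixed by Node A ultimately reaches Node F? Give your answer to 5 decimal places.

Product of link efficiencies: 0.08 × 0.16 × 0.15 × 0.1 × 0.12 = 0.00002304
As a percentage: 0.00002304 × 100 = 0.00230%

0.00230%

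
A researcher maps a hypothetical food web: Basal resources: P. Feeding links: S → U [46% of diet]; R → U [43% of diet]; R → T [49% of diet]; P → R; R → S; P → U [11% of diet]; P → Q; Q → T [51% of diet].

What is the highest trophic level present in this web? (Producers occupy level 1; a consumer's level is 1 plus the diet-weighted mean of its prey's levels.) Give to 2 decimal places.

3.35

Q: 1 + 1 = 2
R: 1 + 1 = 2
S: 1 + 2 = 3
T: 1 + (0.49×2 + 0.51×2) = 3
U: 1 + (0.43×2 + 0.46×3 + 0.11×1) = 3.35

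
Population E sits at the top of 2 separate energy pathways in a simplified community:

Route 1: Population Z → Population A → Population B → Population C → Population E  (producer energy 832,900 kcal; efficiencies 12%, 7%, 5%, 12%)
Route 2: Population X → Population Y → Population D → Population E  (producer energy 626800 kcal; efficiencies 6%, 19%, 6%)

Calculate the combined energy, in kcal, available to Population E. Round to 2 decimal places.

470.71 kcal

Route 1: 832900 × 0.12 × 0.07 × 0.05 × 0.12 = 41.97816 kcal
Route 2: 626800 × 0.06 × 0.19 × 0.06 = 428.7312 kcal
Total at Population E: 41.97816 + 428.7312 = 470.70936 kcal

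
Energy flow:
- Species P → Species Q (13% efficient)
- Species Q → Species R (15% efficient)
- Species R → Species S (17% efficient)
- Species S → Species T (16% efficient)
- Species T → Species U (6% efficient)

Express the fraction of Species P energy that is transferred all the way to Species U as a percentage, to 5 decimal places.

0.00318%

Product of link efficiencies: 0.13 × 0.15 × 0.17 × 0.16 × 0.06 = 0.000031824
As a percentage: 0.000031824 × 100 = 0.00318%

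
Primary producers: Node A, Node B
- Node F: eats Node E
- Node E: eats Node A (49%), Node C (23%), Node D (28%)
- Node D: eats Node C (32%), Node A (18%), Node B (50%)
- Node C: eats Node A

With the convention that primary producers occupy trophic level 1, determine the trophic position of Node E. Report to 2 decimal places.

2.60

Node C: 1 + 1 = 2
Node D: 1 + (0.32×2 + 0.18×1 + 0.5×1) = 2.32
Node E: 1 + (0.49×1 + 0.23×2 + 0.28×2.32) = 2.5996
Node F: 1 + 2.5996 = 3.5996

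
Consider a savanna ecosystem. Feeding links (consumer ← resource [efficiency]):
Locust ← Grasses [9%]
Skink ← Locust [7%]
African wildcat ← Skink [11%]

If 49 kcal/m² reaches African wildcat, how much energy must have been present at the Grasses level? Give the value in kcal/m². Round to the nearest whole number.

70707 kcal/m²

Cumulative transfer efficiency: 0.09 × 0.07 × 0.11 = 0.000693
Grasses energy = 49 / 0.000693 = 70707 kcal/m²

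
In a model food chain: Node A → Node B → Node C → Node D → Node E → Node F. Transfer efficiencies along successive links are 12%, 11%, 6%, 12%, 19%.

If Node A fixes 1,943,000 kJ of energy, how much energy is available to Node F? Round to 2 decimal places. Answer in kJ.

Node B: 1943000 × 0.12 = 233160 kJ
Node C: 233160 × 0.11 = 25647.6 kJ
Node D: 25647.6 × 0.06 = 1538.856 kJ
Node E: 1538.856 × 0.12 = 184.66272 kJ
Node F: 184.66272 × 0.19 = 35.0859168 kJ

35.09 kJ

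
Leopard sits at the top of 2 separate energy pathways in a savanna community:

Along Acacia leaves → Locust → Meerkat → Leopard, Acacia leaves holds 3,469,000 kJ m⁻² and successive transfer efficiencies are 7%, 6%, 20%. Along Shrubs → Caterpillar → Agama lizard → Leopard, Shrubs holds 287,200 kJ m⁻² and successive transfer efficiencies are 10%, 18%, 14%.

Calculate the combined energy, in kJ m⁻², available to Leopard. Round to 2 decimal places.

Via Acacia leaves: 3469000 × 0.07 × 0.06 × 0.2 = 2913.96 kJ m⁻²
Via Shrubs: 287200 × 0.1 × 0.18 × 0.14 = 723.744 kJ m⁻²
Total at Leopard: 2913.96 + 723.744 = 3637.704 kJ m⁻²

3637.70 kJ m⁻²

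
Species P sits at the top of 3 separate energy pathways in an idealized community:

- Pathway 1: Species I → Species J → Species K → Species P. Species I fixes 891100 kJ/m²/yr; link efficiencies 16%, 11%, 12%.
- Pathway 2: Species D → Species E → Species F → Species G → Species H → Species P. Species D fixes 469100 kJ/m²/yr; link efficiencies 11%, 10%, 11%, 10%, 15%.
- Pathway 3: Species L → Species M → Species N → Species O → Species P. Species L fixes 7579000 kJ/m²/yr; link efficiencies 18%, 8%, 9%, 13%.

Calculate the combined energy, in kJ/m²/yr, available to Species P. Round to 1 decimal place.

Pathway 1: 891100 × 0.16 × 0.11 × 0.12 = 1882.0032 kJ/m²/yr
Pathway 2: 469100 × 0.11 × 0.1 × 0.11 × 0.1 × 0.15 = 8.514165 kJ/m²/yr
Pathway 3: 7579000 × 0.18 × 0.08 × 0.09 × 0.13 = 1276.90992 kJ/m²/yr
Total at Species P: 1882.0032 + 8.514165 + 1276.90992 = 3167.427285 kJ/m²/yr

3167.4 kJ/m²/yr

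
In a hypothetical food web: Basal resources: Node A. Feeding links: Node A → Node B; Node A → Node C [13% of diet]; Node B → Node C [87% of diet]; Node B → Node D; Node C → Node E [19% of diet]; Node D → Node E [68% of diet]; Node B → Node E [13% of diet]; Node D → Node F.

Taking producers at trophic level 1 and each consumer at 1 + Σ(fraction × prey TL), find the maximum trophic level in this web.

4

Node B: 1 + 1 = 2
Node C: 1 + (0.13×1 + 0.87×2) = 2.87
Node D: 1 + 2 = 3
Node E: 1 + (0.19×2.87 + 0.68×3 + 0.13×2) = 3.8453
Node F: 1 + 3 = 4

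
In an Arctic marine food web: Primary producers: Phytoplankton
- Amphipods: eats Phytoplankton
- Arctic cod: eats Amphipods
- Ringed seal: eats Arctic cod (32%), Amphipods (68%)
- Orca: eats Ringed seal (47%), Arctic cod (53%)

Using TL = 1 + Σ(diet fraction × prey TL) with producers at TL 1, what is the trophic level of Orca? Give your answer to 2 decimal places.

Amphipods: 1 + 1 = 2
Arctic cod: 1 + 2 = 3
Ringed seal: 1 + (0.32×3 + 0.68×2) = 3.32
Orca: 1 + (0.47×3.32 + 0.53×3) = 4.1504

4.15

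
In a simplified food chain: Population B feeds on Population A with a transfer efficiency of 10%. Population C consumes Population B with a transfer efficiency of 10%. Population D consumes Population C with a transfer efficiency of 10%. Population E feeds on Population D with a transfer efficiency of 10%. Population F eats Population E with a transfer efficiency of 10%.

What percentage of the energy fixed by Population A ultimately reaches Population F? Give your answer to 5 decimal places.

Product of link efficiencies: 0.1 × 0.1 × 0.1 × 0.1 × 0.1 = 0.00001
As a percentage: 0.00001 × 100 = 0.00100%

0.00100%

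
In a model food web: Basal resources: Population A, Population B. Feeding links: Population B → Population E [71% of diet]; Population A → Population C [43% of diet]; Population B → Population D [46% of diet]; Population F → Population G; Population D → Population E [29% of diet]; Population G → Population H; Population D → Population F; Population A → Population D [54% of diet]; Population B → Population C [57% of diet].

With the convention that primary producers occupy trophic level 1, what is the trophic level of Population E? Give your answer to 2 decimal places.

Population C: 1 + (0.43×1 + 0.57×1) = 2
Population D: 1 + (0.54×1 + 0.46×1) = 2
Population E: 1 + (0.29×2 + 0.71×1) = 2.29
Population F: 1 + 2 = 3
Population G: 1 + 3 = 4
Population H: 1 + 4 = 5

2.29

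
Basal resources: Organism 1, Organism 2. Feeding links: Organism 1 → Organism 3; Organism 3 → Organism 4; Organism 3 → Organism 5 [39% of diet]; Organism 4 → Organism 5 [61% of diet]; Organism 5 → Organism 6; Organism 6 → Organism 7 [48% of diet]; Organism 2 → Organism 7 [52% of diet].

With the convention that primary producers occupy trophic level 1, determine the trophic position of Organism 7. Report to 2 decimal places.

3.73

Organism 3: 1 + 1 = 2
Organism 4: 1 + 2 = 3
Organism 5: 1 + (0.39×2 + 0.61×3) = 3.61
Organism 6: 1 + 3.61 = 4.61
Organism 7: 1 + (0.48×4.61 + 0.52×1) = 3.7328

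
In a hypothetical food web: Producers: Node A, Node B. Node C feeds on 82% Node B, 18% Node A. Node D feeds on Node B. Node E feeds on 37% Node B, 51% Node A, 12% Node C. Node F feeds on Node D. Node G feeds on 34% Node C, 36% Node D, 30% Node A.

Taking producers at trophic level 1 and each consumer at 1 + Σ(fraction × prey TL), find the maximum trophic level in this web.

3

Node C: 1 + (0.82×1 + 0.18×1) = 2
Node D: 1 + 1 = 2
Node E: 1 + (0.37×1 + 0.51×1 + 0.12×2) = 2.12
Node F: 1 + 2 = 3
Node G: 1 + (0.34×2 + 0.36×2 + 0.3×1) = 2.7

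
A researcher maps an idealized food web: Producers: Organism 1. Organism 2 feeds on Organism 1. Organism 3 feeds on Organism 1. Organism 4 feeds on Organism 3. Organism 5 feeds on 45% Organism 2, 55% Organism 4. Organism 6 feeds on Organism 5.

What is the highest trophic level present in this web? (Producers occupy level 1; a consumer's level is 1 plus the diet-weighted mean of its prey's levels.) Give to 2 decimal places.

4.55

Organism 2: 1 + 1 = 2
Organism 3: 1 + 1 = 2
Organism 4: 1 + 2 = 3
Organism 5: 1 + (0.45×2 + 0.55×3) = 3.55
Organism 6: 1 + 3.55 = 4.55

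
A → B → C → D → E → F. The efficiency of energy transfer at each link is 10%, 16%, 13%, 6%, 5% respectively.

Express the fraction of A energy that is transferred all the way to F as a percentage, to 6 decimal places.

Product of link efficiencies: 0.1 × 0.16 × 0.13 × 0.06 × 0.05 = 0.00000624
As a percentage: 0.00000624 × 100 = 0.000624%

0.000624%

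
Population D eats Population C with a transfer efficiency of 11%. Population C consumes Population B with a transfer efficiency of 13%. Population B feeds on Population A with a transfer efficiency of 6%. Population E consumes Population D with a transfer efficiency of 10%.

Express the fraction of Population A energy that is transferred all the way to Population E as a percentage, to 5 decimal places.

Product of link efficiencies: 0.06 × 0.13 × 0.11 × 0.1 = 0.0000858
As a percentage: 0.0000858 × 100 = 0.00858%

0.00858%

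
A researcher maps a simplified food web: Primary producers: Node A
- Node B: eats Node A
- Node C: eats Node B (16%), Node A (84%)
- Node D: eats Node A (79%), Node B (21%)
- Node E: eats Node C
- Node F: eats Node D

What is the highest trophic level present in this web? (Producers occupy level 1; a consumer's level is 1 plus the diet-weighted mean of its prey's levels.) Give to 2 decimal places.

3.21

Node B: 1 + 1 = 2
Node C: 1 + (0.16×2 + 0.84×1) = 2.16
Node D: 1 + (0.79×1 + 0.21×2) = 2.21
Node E: 1 + 2.16 = 3.16
Node F: 1 + 2.21 = 3.21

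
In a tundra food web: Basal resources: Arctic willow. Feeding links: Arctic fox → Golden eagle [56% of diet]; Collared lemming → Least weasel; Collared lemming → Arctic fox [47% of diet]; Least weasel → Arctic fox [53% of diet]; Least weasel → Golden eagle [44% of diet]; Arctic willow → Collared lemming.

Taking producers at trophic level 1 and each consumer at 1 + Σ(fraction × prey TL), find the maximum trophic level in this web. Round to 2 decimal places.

4.30

Collared lemming: 1 + 1 = 2
Least weasel: 1 + 2 = 3
Arctic fox: 1 + (0.47×2 + 0.53×3) = 3.53
Golden eagle: 1 + (0.44×3 + 0.56×3.53) = 4.2968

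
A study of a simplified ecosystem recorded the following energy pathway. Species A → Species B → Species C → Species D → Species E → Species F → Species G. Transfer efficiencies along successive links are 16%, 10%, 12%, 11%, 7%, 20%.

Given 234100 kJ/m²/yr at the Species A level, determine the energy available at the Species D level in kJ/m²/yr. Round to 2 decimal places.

Species B: 234100 × 0.16 = 37456 kJ/m²/yr
Species C: 37456 × 0.1 = 3745.6 kJ/m²/yr
Species D: 3745.6 × 0.12 = 449.472 kJ/m²/yr

449.47 kJ/m²/yr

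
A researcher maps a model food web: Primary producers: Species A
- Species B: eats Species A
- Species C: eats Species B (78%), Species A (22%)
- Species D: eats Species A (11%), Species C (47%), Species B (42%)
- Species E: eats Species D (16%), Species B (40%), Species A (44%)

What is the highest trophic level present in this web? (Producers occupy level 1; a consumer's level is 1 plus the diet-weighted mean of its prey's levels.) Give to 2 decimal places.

Species B: 1 + 1 = 2
Species C: 1 + (0.78×2 + 0.22×1) = 2.78
Species D: 1 + (0.11×1 + 0.47×2.78 + 0.42×2) = 3.2566
Species E: 1 + (0.16×3.2566 + 0.4×2 + 0.44×1) = 2.761056

3.26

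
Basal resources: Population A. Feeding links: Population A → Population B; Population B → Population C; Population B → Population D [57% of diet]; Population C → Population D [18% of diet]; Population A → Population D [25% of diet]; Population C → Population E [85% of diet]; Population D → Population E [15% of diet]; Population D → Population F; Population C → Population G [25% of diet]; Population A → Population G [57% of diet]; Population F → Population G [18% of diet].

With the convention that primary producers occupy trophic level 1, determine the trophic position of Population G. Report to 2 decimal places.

3.03

Population B: 1 + 1 = 2
Population C: 1 + 2 = 3
Population D: 1 + (0.57×2 + 0.18×3 + 0.25×1) = 2.93
Population E: 1 + (0.85×3 + 0.15×2.93) = 3.9895
Population F: 1 + 2.93 = 3.93
Population G: 1 + (0.25×3 + 0.57×1 + 0.18×3.93) = 3.0274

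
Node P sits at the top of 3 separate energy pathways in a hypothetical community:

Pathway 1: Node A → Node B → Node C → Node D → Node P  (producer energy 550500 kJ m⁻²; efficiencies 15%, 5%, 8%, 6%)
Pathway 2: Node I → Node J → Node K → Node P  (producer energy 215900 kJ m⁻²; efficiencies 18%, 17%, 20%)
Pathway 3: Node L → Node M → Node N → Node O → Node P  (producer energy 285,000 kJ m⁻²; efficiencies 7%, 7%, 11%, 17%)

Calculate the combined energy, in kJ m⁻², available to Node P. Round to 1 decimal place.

Pathway 1: 550500 × 0.15 × 0.05 × 0.08 × 0.06 = 19.818 kJ m⁻²
Pathway 2: 215900 × 0.18 × 0.17 × 0.2 = 1321.308 kJ m⁻²
Pathway 3: 285000 × 0.07 × 0.07 × 0.11 × 0.17 = 26.11455 kJ m⁻²
Total at Node P: 19.818 + 1321.308 + 26.11455 = 1367.24055 kJ m⁻²

1367.2 kJ m⁻²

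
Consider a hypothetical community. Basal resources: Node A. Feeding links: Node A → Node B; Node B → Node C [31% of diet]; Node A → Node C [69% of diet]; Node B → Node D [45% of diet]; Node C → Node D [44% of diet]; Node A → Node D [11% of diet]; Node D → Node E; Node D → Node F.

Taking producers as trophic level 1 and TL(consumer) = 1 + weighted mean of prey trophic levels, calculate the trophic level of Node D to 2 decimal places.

3.03

Node B: 1 + 1 = 2
Node C: 1 + (0.31×2 + 0.69×1) = 2.31
Node D: 1 + (0.45×2 + 0.44×2.31 + 0.11×1) = 3.0264
Node E: 1 + 3.0264 = 4.0264
Node F: 1 + 3.0264 = 4.0264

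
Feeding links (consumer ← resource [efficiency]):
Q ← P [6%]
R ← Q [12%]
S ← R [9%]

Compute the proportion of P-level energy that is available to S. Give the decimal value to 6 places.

Product of link efficiencies: 0.06 × 0.12 × 0.09 = 0.000648

0.000648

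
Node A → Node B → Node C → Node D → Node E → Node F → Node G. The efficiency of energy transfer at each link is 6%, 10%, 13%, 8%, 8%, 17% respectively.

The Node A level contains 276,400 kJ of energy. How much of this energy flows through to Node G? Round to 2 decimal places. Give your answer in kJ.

Node B: 276400 × 0.06 = 16584 kJ
Node C: 16584 × 0.1 = 1658.4 kJ
Node D: 1658.4 × 0.13 = 215.592 kJ
Node E: 215.592 × 0.08 = 17.24736 kJ
Node F: 17.24736 × 0.08 = 1.3797888 kJ
Node G: 1.3797888 × 0.17 = 0.234564096 kJ

0.23 kJ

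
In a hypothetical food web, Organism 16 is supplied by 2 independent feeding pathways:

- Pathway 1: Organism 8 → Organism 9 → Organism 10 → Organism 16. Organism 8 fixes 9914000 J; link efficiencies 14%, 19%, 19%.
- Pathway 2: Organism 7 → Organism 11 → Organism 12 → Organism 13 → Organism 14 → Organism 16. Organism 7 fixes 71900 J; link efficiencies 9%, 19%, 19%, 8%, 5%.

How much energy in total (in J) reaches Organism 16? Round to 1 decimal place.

Pathway 1: 9914000 × 0.14 × 0.19 × 0.19 = 50105.356 J
Pathway 2: 71900 × 0.09 × 0.19 × 0.19 × 0.08 × 0.05 = 0.9344124 J
Total at Organism 16: 50105.356 + 0.9344124 = 50106.2904124 J

50106.3 J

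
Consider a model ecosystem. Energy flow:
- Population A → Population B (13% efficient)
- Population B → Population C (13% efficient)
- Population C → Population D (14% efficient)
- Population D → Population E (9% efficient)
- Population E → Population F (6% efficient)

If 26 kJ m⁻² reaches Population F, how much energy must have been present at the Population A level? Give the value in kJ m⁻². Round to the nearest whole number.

2035002 kJ m⁻²

Cumulative transfer efficiency: 0.13 × 0.13 × 0.14 × 0.09 × 0.06 = 0.0000127764
Population A energy = 26 / 0.0000127764 = 2035002 kJ m⁻²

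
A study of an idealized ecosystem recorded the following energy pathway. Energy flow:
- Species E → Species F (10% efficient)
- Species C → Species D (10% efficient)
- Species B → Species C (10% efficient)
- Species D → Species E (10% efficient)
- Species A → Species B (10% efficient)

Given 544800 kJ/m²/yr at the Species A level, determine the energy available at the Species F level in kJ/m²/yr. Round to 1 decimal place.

Species B: 544800 × 0.1 = 54480 kJ/m²/yr
Species C: 54480 × 0.1 = 5448 kJ/m²/yr
Species D: 5448 × 0.1 = 544.8 kJ/m²/yr
Species E: 544.8 × 0.1 = 54.48 kJ/m²/yr
Species F: 54.48 × 0.1 = 5.448 kJ/m²/yr

5.4 kJ/m²/yr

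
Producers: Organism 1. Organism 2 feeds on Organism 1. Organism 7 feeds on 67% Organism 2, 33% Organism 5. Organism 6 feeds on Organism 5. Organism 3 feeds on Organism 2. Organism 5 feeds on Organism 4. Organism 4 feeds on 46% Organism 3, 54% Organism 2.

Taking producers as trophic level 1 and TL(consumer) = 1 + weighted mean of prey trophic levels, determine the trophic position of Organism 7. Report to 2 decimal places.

3.81

Organism 2: 1 + 1 = 2
Organism 3: 1 + 2 = 3
Organism 4: 1 + (0.46×3 + 0.54×2) = 3.46
Organism 5: 1 + 3.46 = 4.46
Organism 6: 1 + 4.46 = 5.46
Organism 7: 1 + (0.67×2 + 0.33×4.46) = 3.8118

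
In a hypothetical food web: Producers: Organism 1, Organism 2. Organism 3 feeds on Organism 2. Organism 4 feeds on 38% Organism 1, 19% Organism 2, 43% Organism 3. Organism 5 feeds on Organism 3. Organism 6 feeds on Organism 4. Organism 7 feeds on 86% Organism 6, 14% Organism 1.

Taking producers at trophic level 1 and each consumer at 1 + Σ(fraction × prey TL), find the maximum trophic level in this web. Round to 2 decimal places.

4.09

Organism 3: 1 + 1 = 2
Organism 4: 1 + (0.38×1 + 0.19×1 + 0.43×2) = 2.43
Organism 5: 1 + 2 = 3
Organism 6: 1 + 2.43 = 3.43
Organism 7: 1 + (0.86×3.43 + 0.14×1) = 4.0898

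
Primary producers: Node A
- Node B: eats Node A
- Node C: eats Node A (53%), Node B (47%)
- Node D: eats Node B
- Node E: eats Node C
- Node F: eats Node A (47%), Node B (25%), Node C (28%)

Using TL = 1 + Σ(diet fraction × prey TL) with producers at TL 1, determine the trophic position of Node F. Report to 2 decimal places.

2.66

Node B: 1 + 1 = 2
Node C: 1 + (0.53×1 + 0.47×2) = 2.47
Node D: 1 + 2 = 3
Node E: 1 + 2.47 = 3.47
Node F: 1 + (0.47×1 + 0.25×2 + 0.28×2.47) = 2.6616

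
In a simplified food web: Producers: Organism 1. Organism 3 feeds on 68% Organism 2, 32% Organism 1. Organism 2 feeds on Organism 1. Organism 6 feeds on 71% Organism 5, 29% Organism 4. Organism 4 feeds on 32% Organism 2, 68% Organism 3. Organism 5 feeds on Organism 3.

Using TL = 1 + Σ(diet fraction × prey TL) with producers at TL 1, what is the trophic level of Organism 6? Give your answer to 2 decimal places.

Organism 2: 1 + 1 = 2
Organism 3: 1 + (0.68×2 + 0.32×1) = 2.68
Organism 4: 1 + (0.32×2 + 0.68×2.68) = 3.4624
Organism 5: 1 + 2.68 = 3.68
Organism 6: 1 + (0.71×3.68 + 0.29×3.4624) = 4.616896

4.62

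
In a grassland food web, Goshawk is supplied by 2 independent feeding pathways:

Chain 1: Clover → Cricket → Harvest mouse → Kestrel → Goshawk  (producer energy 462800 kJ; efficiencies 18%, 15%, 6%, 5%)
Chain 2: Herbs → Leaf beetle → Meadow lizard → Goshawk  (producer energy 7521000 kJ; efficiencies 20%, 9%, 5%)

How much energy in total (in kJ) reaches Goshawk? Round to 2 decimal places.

Chain 1: 462800 × 0.18 × 0.15 × 0.06 × 0.05 = 37.4868 kJ
Chain 2: 7521000 × 0.2 × 0.09 × 0.05 = 6768.9 kJ
Total at Goshawk: 37.4868 + 6768.9 = 6806.3868 kJ

6806.39 kJ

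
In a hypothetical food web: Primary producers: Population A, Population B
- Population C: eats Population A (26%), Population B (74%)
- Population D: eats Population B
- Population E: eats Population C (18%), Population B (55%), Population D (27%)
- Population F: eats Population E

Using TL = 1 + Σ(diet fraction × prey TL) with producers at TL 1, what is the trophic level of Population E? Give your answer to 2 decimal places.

Population C: 1 + (0.26×1 + 0.74×1) = 2
Population D: 1 + 1 = 2
Population E: 1 + (0.18×2 + 0.55×1 + 0.27×2) = 2.45
Population F: 1 + 2.45 = 3.45

2.45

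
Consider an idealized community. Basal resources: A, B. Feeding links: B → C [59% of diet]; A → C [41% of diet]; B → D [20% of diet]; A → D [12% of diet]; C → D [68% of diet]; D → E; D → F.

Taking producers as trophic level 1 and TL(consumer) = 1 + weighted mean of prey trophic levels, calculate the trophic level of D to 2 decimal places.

C: 1 + (0.59×1 + 0.41×1) = 2
D: 1 + (0.2×1 + 0.12×1 + 0.68×2) = 2.68
E: 1 + 2.68 = 3.68
F: 1 + 2.68 = 3.68

2.68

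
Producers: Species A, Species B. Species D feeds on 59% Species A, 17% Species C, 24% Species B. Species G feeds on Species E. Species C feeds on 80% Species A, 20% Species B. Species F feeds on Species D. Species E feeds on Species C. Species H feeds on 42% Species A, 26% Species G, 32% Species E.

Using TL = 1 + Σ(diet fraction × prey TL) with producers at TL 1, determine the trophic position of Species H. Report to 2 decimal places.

3.42

Species C: 1 + (0.8×1 + 0.2×1) = 2
Species D: 1 + (0.59×1 + 0.17×2 + 0.24×1) = 2.17
Species E: 1 + 2 = 3
Species F: 1 + 2.17 = 3.17
Species G: 1 + 3 = 4
Species H: 1 + (0.42×1 + 0.26×4 + 0.32×3) = 3.42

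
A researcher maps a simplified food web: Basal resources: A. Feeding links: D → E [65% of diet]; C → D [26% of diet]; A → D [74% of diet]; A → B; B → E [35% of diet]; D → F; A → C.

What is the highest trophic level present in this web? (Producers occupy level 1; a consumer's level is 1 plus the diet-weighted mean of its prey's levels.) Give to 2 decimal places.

3.26

B: 1 + 1 = 2
C: 1 + 1 = 2
D: 1 + (0.26×2 + 0.74×1) = 2.26
E: 1 + (0.65×2.26 + 0.35×2) = 3.169
F: 1 + 2.26 = 3.26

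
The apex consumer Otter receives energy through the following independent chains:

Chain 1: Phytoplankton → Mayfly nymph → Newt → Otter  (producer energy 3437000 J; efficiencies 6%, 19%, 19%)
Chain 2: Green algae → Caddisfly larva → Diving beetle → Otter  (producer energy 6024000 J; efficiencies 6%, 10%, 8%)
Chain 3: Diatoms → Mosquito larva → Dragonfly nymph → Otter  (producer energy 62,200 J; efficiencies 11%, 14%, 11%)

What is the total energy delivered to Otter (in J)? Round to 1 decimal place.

Chain 1: 3437000 × 0.06 × 0.19 × 0.19 = 7444.542 J
Chain 2: 6024000 × 0.06 × 0.1 × 0.08 = 2891.52 J
Chain 3: 62200 × 0.11 × 0.14 × 0.11 = 105.3668 J
Total at Otter: 7444.542 + 2891.52 + 105.3668 = 10441.4288 J

10441.4 J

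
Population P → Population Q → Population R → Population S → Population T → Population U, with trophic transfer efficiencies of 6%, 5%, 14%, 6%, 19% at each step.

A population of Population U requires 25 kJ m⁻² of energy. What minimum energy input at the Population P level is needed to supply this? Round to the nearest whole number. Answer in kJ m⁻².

5221387 kJ m⁻²

Cumulative transfer efficiency: 0.06 × 0.05 × 0.14 × 0.06 × 0.19 = 0.000004788
Population P energy = 25 / 0.000004788 = 5221387 kJ m⁻²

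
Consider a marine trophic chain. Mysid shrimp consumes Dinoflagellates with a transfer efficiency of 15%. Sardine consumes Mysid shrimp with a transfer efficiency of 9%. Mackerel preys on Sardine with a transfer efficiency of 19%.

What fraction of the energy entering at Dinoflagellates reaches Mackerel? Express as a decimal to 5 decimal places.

0.00257

Product of link efficiencies: 0.15 × 0.09 × 0.19 = 0.002565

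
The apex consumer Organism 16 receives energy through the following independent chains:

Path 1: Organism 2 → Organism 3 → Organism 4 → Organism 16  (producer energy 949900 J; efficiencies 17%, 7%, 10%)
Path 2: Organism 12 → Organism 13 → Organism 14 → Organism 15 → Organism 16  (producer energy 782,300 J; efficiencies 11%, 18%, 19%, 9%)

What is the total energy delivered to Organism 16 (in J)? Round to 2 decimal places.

1395.25 J

Path 1: 949900 × 0.17 × 0.07 × 0.1 = 1130.381 J
Path 2: 782300 × 0.11 × 0.18 × 0.19 × 0.09 = 264.871134 J
Total at Organism 16: 1130.381 + 264.871134 = 1395.252134 J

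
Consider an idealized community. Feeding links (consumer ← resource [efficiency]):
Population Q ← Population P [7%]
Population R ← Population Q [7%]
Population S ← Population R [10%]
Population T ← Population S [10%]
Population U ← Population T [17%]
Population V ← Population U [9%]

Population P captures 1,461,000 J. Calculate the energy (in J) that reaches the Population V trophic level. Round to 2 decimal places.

1.10 J

Population Q: 1461000 × 0.07 = 102270 J
Population R: 102270 × 0.07 = 7158.9 J
Population S: 7158.9 × 0.1 = 715.89 J
Population T: 715.89 × 0.1 = 71.589 J
Population U: 71.589 × 0.17 = 12.17013 J
Population V: 12.17013 × 0.09 = 1.0953117 J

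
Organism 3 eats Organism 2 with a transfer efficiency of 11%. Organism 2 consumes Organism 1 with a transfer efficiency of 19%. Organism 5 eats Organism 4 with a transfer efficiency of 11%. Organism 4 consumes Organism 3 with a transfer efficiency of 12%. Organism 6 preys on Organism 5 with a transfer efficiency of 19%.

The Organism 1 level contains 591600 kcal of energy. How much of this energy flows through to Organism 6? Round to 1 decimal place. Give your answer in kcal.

Organism 2: 591600 × 0.19 = 112404 kcal
Organism 3: 112404 × 0.11 = 12364.44 kcal
Organism 4: 12364.44 × 0.12 = 1483.7328 kcal
Organism 5: 1483.7328 × 0.11 = 163.210608 kcal
Organism 6: 163.210608 × 0.19 = 31.01001552 kcal

31.0 kcal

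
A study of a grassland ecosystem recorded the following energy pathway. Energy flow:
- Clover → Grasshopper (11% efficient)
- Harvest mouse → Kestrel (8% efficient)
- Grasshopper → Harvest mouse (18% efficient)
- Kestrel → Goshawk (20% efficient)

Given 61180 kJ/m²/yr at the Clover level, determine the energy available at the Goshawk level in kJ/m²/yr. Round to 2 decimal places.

Grasshopper: 61180 × 0.11 = 6729.8 kJ/m²/yr
Harvest mouse: 6729.8 × 0.18 = 1211.364 kJ/m²/yr
Kestrel: 1211.364 × 0.08 = 96.90912 kJ/m²/yr
Goshawk: 96.90912 × 0.2 = 19.381824 kJ/m²/yr

19.38 kJ/m²/yr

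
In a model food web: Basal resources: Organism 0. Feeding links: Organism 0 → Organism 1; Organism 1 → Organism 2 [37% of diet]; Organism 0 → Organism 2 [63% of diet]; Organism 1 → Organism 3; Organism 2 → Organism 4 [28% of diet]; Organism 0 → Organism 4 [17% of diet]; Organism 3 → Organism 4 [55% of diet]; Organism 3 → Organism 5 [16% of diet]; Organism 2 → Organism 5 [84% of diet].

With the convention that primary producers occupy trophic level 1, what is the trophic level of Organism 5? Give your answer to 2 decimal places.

3.47

Organism 1: 1 + 1 = 2
Organism 2: 1 + (0.37×2 + 0.63×1) = 2.37
Organism 3: 1 + 2 = 3
Organism 4: 1 + (0.28×2.37 + 0.17×1 + 0.55×3) = 3.4836
Organism 5: 1 + (0.16×3 + 0.84×2.37) = 3.4708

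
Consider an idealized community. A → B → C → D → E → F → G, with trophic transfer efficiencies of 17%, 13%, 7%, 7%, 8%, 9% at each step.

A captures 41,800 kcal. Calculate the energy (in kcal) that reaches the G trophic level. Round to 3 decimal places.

0.033 kcal

B: 41800 × 0.17 = 7106 kcal
C: 7106 × 0.13 = 923.78 kcal
D: 923.78 × 0.07 = 64.6646 kcal
E: 64.6646 × 0.07 = 4.526522 kcal
F: 4.526522 × 0.08 = 0.36212176 kcal
G: 0.36212176 × 0.09 = 0.0325909584 kcal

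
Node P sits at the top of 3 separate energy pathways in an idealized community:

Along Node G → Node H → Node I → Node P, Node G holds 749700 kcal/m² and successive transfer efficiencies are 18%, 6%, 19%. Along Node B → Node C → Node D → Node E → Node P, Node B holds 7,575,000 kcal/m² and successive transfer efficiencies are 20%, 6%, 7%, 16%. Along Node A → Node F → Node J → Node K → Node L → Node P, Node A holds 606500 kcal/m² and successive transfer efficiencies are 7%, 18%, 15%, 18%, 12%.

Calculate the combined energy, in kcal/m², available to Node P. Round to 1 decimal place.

2581.2 kcal/m²

Via Node G: 749700 × 0.18 × 0.06 × 0.19 = 1538.3844 kcal/m²
Via Node B: 7575000 × 0.2 × 0.06 × 0.07 × 0.16 = 1018.08 kcal/m²
Via Node A: 606500 × 0.07 × 0.18 × 0.15 × 0.18 × 0.12 = 24.759756 kcal/m²
Total at Node P: 1538.3844 + 1018.08 + 24.759756 = 2581.224156 kcal/m²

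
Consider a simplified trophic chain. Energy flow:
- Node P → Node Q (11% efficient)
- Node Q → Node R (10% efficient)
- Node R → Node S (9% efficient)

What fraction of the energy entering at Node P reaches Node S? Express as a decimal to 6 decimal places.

Product of link efficiencies: 0.11 × 0.1 × 0.09 = 0.00099

0.000990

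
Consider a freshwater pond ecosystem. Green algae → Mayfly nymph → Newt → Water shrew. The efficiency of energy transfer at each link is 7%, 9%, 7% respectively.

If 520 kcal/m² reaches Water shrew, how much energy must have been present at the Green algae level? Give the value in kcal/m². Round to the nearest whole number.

1179138 kcal/m²

Cumulative transfer efficiency: 0.07 × 0.09 × 0.07 = 0.000441
Green algae energy = 520 / 0.000441 = 1179138 kcal/m²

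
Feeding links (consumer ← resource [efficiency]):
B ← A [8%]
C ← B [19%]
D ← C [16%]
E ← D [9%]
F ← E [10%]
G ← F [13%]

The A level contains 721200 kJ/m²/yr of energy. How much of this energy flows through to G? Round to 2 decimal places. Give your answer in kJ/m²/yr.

B: 721200 × 0.08 = 57696 kJ/m²/yr
C: 57696 × 0.19 = 10962.24 kJ/m²/yr
D: 10962.24 × 0.16 = 1753.9584 kJ/m²/yr
E: 1753.9584 × 0.09 = 157.856256 kJ/m²/yr
F: 157.856256 × 0.1 = 15.7856256 kJ/m²/yr
G: 15.7856256 × 0.13 = 2.052131328 kJ/m²/yr

2.05 kJ/m²/yr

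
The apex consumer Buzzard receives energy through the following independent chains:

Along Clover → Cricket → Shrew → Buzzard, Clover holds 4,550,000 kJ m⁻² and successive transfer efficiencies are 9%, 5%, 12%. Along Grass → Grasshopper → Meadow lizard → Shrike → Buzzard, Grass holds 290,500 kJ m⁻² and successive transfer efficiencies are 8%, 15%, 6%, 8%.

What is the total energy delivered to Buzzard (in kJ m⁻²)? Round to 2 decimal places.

Via Clover: 4550000 × 0.09 × 0.05 × 0.12 = 2457 kJ m⁻²
Via Grass: 290500 × 0.08 × 0.15 × 0.06 × 0.08 = 16.7328 kJ m⁻²
Total at Buzzard: 2457 + 16.7328 = 2473.7328 kJ m⁻²

2473.73 kJ m⁻²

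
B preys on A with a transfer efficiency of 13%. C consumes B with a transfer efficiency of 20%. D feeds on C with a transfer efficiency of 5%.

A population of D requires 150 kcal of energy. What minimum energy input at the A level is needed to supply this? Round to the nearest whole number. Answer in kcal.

115385 kcal

Cumulative transfer efficiency: 0.13 × 0.2 × 0.05 = 0.0013
A energy = 150 / 0.0013 = 115385 kcal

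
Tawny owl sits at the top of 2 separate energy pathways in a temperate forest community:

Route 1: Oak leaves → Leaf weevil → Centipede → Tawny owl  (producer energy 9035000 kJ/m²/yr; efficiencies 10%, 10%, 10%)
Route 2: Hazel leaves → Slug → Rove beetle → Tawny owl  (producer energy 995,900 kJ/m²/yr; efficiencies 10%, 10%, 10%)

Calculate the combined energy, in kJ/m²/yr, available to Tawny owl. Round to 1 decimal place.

10030.9 kJ/m²/yr

Route 1: 9035000 × 0.1 × 0.1 × 0.1 = 9035 kJ/m²/yr
Route 2: 995900 × 0.1 × 0.1 × 0.1 = 995.9 kJ/m²/yr
Total at Tawny owl: 9035 + 995.9 = 10030.9 kJ/m²/yr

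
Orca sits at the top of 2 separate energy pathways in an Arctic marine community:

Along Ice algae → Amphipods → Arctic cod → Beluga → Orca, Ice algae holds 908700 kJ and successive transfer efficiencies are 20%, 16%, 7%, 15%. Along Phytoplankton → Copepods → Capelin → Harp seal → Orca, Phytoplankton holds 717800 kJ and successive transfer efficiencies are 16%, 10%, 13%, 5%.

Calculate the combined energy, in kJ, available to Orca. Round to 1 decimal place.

380.0 kJ

Via Ice algae: 908700 × 0.2 × 0.16 × 0.07 × 0.15 = 305.3232 kJ
Via Phytoplankton: 717800 × 0.16 × 0.1 × 0.13 × 0.05 = 74.6512 kJ
Total at Orca: 305.3232 + 74.6512 = 379.9744 kJ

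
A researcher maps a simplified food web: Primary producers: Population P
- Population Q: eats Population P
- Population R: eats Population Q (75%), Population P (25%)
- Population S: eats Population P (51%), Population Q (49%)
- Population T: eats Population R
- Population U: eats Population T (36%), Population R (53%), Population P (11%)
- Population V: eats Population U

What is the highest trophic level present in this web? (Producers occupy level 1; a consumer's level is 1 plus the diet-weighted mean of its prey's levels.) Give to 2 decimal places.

4.92

Population Q: 1 + 1 = 2
Population R: 1 + (0.75×2 + 0.25×1) = 2.75
Population S: 1 + (0.51×1 + 0.49×2) = 2.49
Population T: 1 + 2.75 = 3.75
Population U: 1 + (0.36×3.75 + 0.53×2.75 + 0.11×1) = 3.9175
Population V: 1 + 3.9175 = 4.9175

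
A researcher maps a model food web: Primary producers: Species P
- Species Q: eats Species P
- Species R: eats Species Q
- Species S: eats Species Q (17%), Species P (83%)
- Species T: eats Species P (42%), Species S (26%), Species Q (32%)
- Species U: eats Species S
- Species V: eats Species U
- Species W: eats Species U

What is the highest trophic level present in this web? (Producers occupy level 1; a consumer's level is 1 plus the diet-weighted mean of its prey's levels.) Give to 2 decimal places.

4.17

Species Q: 1 + 1 = 2
Species R: 1 + 2 = 3
Species S: 1 + (0.17×2 + 0.83×1) = 2.17
Species T: 1 + (0.42×1 + 0.26×2.17 + 0.32×2) = 2.6242
Species U: 1 + 2.17 = 3.17
Species V: 1 + 3.17 = 4.17
Species W: 1 + 3.17 = 4.17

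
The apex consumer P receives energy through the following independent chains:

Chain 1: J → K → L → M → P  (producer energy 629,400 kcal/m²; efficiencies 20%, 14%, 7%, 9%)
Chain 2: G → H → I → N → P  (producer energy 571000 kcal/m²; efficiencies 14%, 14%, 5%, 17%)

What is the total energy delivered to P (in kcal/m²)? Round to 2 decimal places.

Chain 1: 629400 × 0.2 × 0.14 × 0.07 × 0.09 = 111.02616 kcal/m²
Chain 2: 571000 × 0.14 × 0.14 × 0.05 × 0.17 = 95.1286 kcal/m²
Total at P: 111.02616 + 95.1286 = 206.15476 kcal/m²

206.15 kcal/m²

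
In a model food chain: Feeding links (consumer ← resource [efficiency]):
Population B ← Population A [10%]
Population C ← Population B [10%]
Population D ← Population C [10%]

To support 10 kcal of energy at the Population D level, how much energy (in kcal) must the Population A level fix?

10000 kcal

Cumulative transfer efficiency: 0.1 × 0.1 × 0.1 = 0.001
Population A energy = 10 / 0.001 = 10000 kcal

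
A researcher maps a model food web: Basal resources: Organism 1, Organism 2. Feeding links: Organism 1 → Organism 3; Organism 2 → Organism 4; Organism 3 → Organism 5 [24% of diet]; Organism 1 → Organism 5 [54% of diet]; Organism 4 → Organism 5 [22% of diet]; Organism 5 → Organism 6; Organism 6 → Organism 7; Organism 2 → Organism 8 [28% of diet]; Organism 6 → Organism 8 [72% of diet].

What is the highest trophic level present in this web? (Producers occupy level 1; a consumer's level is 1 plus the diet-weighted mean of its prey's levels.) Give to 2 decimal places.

4.46

Organism 3: 1 + 1 = 2
Organism 4: 1 + 1 = 2
Organism 5: 1 + (0.24×2 + 0.54×1 + 0.22×2) = 2.46
Organism 6: 1 + 2.46 = 3.46
Organism 7: 1 + 3.46 = 4.46
Organism 8: 1 + (0.28×1 + 0.72×3.46) = 3.7712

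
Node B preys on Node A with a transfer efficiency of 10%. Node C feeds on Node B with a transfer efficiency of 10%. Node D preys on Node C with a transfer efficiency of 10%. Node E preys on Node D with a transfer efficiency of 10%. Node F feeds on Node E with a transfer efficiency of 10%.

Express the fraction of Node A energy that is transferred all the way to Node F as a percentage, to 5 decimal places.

Product of link efficiencies: 0.1 × 0.1 × 0.1 × 0.1 × 0.1 = 0.00001
As a percentage: 0.00001 × 100 = 0.00100%

0.00100%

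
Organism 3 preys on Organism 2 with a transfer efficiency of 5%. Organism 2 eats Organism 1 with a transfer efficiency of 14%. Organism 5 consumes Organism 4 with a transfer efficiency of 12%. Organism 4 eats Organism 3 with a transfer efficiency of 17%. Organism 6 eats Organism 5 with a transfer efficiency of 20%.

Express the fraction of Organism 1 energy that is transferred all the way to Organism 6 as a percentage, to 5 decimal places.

0.00286%

Product of link efficiencies: 0.14 × 0.05 × 0.17 × 0.12 × 0.2 = 0.00002856
As a percentage: 0.00002856 × 100 = 0.00286%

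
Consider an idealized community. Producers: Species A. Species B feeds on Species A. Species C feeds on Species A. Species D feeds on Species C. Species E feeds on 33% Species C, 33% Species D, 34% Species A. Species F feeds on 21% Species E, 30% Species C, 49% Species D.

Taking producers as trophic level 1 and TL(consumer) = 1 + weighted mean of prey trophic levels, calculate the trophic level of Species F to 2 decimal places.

Species B: 1 + 1 = 2
Species C: 1 + 1 = 2
Species D: 1 + 2 = 3
Species E: 1 + (0.33×2 + 0.33×3 + 0.34×1) = 2.99
Species F: 1 + (0.21×2.99 + 0.3×2 + 0.49×3) = 3.6979

3.70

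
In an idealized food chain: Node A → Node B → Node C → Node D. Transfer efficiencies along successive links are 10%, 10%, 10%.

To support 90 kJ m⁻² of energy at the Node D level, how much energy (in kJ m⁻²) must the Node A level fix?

90000 kJ m⁻²

Cumulative transfer efficiency: 0.1 × 0.1 × 0.1 = 0.001
Node A energy = 90 / 0.001 = 90000 kJ m⁻²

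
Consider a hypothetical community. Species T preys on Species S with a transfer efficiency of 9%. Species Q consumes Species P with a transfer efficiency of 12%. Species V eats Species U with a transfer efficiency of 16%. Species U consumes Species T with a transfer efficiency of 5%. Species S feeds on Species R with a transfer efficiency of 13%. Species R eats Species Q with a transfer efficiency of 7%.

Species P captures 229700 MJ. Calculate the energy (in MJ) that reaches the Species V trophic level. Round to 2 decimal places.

0.18 MJ

Species Q: 229700 × 0.12 = 27564 MJ
Species R: 27564 × 0.07 = 1929.48 MJ
Species S: 1929.48 × 0.13 = 250.8324 MJ
Species T: 250.8324 × 0.09 = 22.574916 MJ
Species U: 22.574916 × 0.05 = 1.1287458 MJ
Species V: 1.1287458 × 0.16 = 0.180599328 MJ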